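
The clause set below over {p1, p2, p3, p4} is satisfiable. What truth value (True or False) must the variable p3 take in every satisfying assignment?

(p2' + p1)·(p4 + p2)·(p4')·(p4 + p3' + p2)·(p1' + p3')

Suppose p3 = 1.
From the singleton clause (p4'), p4 = 0.
From the singleton clause (p2), p2 = 1.
From the singleton clause (p1), p1 = 1.
But (p1') is also a unit clause — contradiction.
So every satisfying assignment has p3 = False.

False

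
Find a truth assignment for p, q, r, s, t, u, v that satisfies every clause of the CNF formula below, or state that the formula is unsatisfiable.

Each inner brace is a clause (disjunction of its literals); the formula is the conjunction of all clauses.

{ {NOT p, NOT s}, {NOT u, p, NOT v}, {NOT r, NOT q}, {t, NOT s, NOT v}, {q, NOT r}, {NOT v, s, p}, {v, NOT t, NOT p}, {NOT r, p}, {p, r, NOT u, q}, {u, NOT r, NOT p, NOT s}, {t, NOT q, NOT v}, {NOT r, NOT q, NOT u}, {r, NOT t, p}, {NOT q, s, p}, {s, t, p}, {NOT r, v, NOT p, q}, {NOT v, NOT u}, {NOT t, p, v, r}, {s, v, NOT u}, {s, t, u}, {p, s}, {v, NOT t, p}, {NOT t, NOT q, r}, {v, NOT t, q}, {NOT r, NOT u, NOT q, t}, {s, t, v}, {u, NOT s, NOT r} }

p: false, q: true, r: false, s: true, t: false, u: true, v: false

Try p = false.
Unit clause (NOT r) forces r = false.
Unit clause (NOT t) forces t = false.
Unit clause (s) forces s = true.
Unit clause (NOT v) forces v = false.
Try u = true.
Unit clause (q) forces q = true.
All clauses are satisfied.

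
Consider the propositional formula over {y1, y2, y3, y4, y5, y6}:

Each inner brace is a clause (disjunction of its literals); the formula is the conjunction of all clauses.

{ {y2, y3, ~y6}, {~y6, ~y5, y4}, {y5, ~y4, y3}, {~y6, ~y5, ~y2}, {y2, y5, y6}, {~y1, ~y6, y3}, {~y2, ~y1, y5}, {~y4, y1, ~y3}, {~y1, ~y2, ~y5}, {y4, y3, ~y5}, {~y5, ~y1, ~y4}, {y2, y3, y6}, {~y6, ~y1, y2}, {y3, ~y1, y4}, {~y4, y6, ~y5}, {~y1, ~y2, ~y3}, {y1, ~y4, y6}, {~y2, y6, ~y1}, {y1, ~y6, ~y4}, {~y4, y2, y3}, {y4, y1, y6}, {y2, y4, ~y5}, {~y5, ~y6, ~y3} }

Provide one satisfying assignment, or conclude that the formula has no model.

Branch on y2: set y2 = 0.
Branch on y3: set y3 = 1.
Branch on y5: set y5 = 0.
Unit clause (y6) forces y6 = 1.
Unit clause (~y1) forces y1 = 0.
Unit clause (~y4) forces y4 = 0.
Every clause now holds.

y1=0, y2=0, y3=1, y4=0, y5=0, y6=1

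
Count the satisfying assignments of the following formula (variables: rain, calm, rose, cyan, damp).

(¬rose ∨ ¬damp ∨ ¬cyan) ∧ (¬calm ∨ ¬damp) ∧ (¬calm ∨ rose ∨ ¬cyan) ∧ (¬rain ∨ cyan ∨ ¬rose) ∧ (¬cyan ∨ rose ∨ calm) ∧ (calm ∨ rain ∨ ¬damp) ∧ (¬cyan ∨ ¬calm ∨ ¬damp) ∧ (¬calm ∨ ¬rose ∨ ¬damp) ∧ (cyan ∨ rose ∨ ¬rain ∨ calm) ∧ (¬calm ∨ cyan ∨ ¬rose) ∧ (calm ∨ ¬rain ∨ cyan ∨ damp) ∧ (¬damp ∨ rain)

8

There are 2^5 = 32 truth assignments over (rain, calm, rose, cyan, damp).
Split on damp. With damp = True, the clauses containing damp are satisfied and ¬damp drops from the rest; 0 of the 2^4 = 16 assignments to the other variables satisfy what remains.
With damp = False, by the same count on the reduced clause set, 8 assignments work.
(One model: rain=F, calm=F, rose=F, cyan=F, damp=F.)
Total: 0 + 8 = 8.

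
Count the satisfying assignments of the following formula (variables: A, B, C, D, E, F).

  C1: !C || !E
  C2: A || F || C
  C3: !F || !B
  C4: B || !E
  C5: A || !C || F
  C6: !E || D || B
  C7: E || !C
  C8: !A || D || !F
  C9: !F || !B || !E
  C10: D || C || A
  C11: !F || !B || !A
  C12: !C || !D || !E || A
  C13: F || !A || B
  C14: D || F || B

There are 2^6 = 64 truth assignments over (A, B, C, D, E, F).
Split on B. With B = true, the clauses containing B are satisfied and !B drops from the rest; 4 of the 2^5 = 32 assignments to the other variables satisfy what remains.
With B = false, by the same count on the reduced clause set, 2 assignments work.
(One model: A=F, B=F, C=F, D=T, E=F, F=T.)
Total: 4 + 2 = 6.

6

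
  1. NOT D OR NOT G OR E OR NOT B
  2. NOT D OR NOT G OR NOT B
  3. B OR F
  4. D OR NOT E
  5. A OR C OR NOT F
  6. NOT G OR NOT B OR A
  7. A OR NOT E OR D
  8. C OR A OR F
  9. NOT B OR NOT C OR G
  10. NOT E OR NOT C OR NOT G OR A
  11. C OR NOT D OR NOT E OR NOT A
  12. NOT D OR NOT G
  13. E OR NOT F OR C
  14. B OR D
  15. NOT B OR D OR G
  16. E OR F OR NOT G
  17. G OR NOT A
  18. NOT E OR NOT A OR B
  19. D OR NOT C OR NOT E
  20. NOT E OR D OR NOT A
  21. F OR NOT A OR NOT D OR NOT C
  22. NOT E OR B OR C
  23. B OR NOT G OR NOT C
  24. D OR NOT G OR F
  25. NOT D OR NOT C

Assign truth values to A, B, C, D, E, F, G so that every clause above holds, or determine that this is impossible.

Try B = true.
Try D = false.
The clause (NOT E) is unit, so E = false.
The clause (G) is unit, so G = true.
The clause (A) is unit, so A = true.
The clause (F) is unit, so F = true.
The clause (C) is unit, so C = true.
Every clause now holds.

A: true,  B: true,  C: true,  D: false,  E: false,  F: true,  G: true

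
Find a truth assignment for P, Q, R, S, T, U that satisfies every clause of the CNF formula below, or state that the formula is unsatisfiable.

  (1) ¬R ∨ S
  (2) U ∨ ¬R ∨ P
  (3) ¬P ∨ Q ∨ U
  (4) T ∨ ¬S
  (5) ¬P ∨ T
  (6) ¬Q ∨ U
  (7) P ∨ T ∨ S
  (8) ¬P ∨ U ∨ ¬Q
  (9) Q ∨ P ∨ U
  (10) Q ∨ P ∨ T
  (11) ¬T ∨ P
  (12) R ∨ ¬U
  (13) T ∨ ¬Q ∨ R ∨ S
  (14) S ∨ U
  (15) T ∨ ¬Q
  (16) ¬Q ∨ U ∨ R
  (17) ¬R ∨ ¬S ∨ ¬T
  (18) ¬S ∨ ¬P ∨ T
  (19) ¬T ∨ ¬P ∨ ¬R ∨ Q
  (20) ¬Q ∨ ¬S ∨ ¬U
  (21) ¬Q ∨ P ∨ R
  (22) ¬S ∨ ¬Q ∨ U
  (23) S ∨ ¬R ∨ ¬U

UNSATISFIABLE

Try R = False.
(¬U) alone gives U = False.
(¬Q) alone gives Q = False.
(¬P) alone gives P = False.
That conflicts with the unit clause (P).
So R must be the other value — set R = True.
(S) alone gives S = True.
(T) alone gives T = True.
That conflicts with the unit clause (¬T).
Neither R = True nor R = False works.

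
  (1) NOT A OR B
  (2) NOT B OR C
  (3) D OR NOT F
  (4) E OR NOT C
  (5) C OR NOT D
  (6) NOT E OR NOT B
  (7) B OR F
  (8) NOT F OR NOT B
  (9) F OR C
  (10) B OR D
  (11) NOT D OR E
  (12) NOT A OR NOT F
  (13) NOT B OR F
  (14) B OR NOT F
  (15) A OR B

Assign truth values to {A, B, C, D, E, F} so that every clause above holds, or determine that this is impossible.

UNSATISFIABLE

Suppose A = false.
From the singleton clause (B), B = true.
From the singleton clause (C), C = true.
From the singleton clause (E), E = true.
That conflicts with the unit clause (NOT E).
So A must be the other value — set A = true.
From the singleton clause (B), B = true.
From the singleton clause (C), C = true.
From the singleton clause (E), E = true.
That conflicts with the unit clause (NOT E).
Either choice for A ends in contradiction.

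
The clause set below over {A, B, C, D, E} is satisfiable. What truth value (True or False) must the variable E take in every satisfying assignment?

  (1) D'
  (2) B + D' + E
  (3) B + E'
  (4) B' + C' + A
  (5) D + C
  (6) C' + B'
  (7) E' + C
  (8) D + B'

False

Suppose E = 1.
(D') alone gives D = 0.
(B) alone gives B = 1.
But (B') is also a unit clause — contradiction.
So every satisfying assignment has E = False.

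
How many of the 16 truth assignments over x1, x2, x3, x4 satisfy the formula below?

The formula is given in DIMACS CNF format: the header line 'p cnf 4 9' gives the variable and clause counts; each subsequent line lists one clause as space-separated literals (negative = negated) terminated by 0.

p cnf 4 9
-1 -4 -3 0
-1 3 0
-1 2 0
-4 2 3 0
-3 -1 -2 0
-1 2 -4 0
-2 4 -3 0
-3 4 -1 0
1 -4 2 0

There are 2^4 = 16 truth assignments over (x1, x2, x3, x4).
Check each against the 9 clauses (columns in the order x1, x2, x3, x4):
  F F F F  ✓ satisfies all
  F F F T  ✗ fails (¬x4 ∨ x2 ∨ x3)
  F F T F  ✓ satisfies all
  F F T T  ✗ fails (x1 ∨ ¬x4 ∨ x2)
  F T F F  ✓ satisfies all
  F T F T  ✓ satisfies all
  F T T F  ✗ fails (¬x2 ∨ x4 ∨ ¬x3)
  F T T T  ✓ satisfies all
  T F F F  ✗ fails (¬x1 ∨ x3)
  T F F T  ✗ fails (¬x1 ∨ x3)
  T F T F  ✗ fails (¬x1 ∨ x2)
  T F T T  ✗ fails (¬x1 ∨ ¬x4 ∨ ¬x3)
  T T F F  ✗ fails (¬x1 ∨ x3)
  T T F T  ✗ fails (¬x1 ∨ x3)
  T T T F  ✗ fails (¬x3 ∨ ¬x1 ∨ ¬x2)
  T T T T  ✗ fails (¬x1 ∨ ¬x4 ∨ ¬x3)
5 of the 16 rows are models.

5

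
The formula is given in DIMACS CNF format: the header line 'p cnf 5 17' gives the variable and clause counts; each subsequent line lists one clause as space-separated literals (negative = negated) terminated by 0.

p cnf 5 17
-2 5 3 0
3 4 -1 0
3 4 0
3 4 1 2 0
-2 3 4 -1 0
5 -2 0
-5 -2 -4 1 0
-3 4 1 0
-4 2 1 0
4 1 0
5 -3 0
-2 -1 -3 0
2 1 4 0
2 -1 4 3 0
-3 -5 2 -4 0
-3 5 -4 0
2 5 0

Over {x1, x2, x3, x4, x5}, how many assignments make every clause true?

3

There are 2^5 = 32 truth assignments over (x1, x2, x3, x4, x5).
Split on x1. With x1 = True, the clauses containing x1 are satisfied and ¬x1 drops from the rest; 3 of the 2^4 = 16 assignments to the other variables satisfy what remains.
With x1 = False, by the same count on the reduced clause set, 0 assignments work.
Total: 3 + 0 = 3.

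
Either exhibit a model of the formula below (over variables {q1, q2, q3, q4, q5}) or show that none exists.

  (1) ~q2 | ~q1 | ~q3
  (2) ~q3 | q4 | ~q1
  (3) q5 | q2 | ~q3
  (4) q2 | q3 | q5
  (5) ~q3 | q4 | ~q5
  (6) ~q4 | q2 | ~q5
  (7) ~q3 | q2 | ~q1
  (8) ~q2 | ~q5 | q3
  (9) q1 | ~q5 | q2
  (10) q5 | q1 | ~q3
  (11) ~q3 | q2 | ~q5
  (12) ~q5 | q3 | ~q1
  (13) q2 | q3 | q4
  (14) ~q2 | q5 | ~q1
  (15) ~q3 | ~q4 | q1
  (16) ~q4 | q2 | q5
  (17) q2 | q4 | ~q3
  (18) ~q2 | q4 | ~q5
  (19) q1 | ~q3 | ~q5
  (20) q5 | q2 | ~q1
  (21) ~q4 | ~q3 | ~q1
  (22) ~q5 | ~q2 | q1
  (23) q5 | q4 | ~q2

Branch on q2: set q2 = 1.
Branch on q1: set q1 = 0.
The clause (~q5) is unit, so q5 = 0.
The clause (~q3) is unit, so q3 = 0.
The clause (q4) is unit, so q4 = 1.
Every clause now holds.

q1: 0; q2: 1; q3: 0; q4: 1; q5: 0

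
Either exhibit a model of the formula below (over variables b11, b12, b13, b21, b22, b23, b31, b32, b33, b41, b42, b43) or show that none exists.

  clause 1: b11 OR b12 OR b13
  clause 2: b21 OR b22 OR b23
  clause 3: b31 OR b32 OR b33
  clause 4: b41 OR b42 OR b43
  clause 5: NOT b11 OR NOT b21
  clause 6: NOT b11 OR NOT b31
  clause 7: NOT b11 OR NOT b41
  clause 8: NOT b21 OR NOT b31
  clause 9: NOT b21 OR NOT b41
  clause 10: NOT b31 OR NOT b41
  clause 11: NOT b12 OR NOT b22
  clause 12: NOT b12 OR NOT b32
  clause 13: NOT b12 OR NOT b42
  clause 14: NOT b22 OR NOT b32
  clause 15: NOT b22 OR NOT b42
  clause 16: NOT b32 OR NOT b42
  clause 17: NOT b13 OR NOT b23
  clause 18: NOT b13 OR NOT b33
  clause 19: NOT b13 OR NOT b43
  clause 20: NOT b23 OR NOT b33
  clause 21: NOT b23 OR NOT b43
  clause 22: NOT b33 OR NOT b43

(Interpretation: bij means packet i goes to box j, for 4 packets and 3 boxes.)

Try b11 = false.
Try b12 = true.
The clause (NOT b22) is unit, so b22 = false.
The clause (NOT b32) is unit, so b32 = false.
The clause (NOT b42) is unit, so b42 = false.
Try b21 = true.
The clause (NOT b31) is unit, so b31 = false.
The clause (b33) is unit, so b33 = true.
The clause (NOT b41) is unit, so b41 = false.
The clause (b43) is unit, so b43 = true.
But (NOT b43) is also a unit clause — contradiction.
Undo b21 and try b21 = false.
The clause (b23) is unit, so b23 = true.
The clause (NOT b13) is unit, so b13 = false.
The clause (NOT b33) is unit, so b33 = false.
The clause (b31) is unit, so b31 = true.
The clause (NOT b41) is unit, so b41 = false.
The clause (b43) is unit, so b43 = true.
But (NOT b43) is also a unit clause — contradiction.
Both values of b21 lead to a conflict.
Undo b12 and try b12 = false.
The clause (b13) is unit, so b13 = true.
The clause (NOT b23) is unit, so b23 = false.
The clause (NOT b33) is unit, so b33 = false.
The clause (NOT b43) is unit, so b43 = false.
Try b21 = true.
The clause (NOT b31) is unit, so b31 = false.
The clause (b32) is unit, so b32 = true.
The clause (NOT b41) is unit, so b41 = false.
The clause (b42) is unit, so b42 = true.
But (NOT b42) is also a unit clause — contradiction.
Undo b21 and try b21 = false.
The clause (b22) is unit, so b22 = true.
The clause (NOT b32) is unit, so b32 = false.
The clause (b31) is unit, so b31 = true.
The clause (NOT b41) is unit, so b41 = false.
The clause (b42) is unit, so b42 = true.
But (NOT b42) is also a unit clause — contradiction.
Both values of b21 lead to a conflict.
Both values of b12 lead to a conflict.
Undo b11 and try b11 = true.
The clause (NOT b21) is unit, so b21 = false.
The clause (NOT b31) is unit, so b31 = false.
The clause (NOT b41) is unit, so b41 = false.
Try b22 = true.
The clause (NOT b12) is unit, so b12 = false.
The clause (NOT b32) is unit, so b32 = false.
The clause (b33) is unit, so b33 = true.
The clause (NOT b42) is unit, so b42 = false.
The clause (b43) is unit, so b43 = true.
But (NOT b43) is also a unit clause — contradiction.
Undo b22 and try b22 = false.
The clause (b23) is unit, so b23 = true.
The clause (NOT b13) is unit, so b13 = false.
The clause (NOT b33) is unit, so b33 = false.
The clause (b32) is unit, so b32 = true.
The clause (NOT b12) is unit, so b12 = false.
The clause (NOT b42) is unit, so b42 = false.
The clause (b43) is unit, so b43 = true.
But (NOT b43) is also a unit clause — contradiction.
Both values of b22 lead to a conflict.
Both values of b11 lead to a conflict.

UNSATISFIABLE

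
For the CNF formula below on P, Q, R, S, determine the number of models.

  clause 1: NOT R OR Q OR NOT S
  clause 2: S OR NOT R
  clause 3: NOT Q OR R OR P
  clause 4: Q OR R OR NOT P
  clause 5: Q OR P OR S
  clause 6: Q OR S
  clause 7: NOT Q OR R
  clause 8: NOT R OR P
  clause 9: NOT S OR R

There are 2^4 = 16 truth assignments over (P, Q, R, S).
Check each against the 9 clauses (columns in the order P, Q, R, S):
  F F F F  ✗ fails (Q OR P OR S)
  F F F T  ✗ fails (NOT S OR R)
  F F T F  ✗ fails (S OR NOT R)
  F F T T  ✗ fails (NOT R OR Q OR NOT S)
  F T F F  ✗ fails (NOT Q OR R OR P)
  F T F T  ✗ fails (NOT Q OR R OR P)
  F T T F  ✗ fails (S OR NOT R)
  F T T T  ✗ fails (NOT R OR P)
  T F F F  ✗ fails (Q OR R OR NOT P)
  T F F T  ✗ fails (Q OR R OR NOT P)
  T F T F  ✗ fails (S OR NOT R)
  T F T T  ✗ fails (NOT R OR Q OR NOT S)
  T T F F  ✗ fails (NOT Q OR R)
  T T F T  ✗ fails (NOT Q OR R)
  T T T F  ✗ fails (S OR NOT R)
  T T T T  ✓ satisfies all
1 of the 16 rows is a model.

1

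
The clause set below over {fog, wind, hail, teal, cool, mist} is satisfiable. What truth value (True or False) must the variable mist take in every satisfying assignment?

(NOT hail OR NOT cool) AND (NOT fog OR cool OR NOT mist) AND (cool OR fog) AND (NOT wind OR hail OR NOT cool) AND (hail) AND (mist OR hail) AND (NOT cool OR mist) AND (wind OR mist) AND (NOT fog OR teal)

False

Suppose mist = true.
Unit clause (hail) forces hail = true.
Unit clause (NOT cool) forces cool = false.
Unit clause (NOT fog) forces fog = false.
But (fog) is also a unit clause — contradiction.
So every satisfying assignment has mist = False.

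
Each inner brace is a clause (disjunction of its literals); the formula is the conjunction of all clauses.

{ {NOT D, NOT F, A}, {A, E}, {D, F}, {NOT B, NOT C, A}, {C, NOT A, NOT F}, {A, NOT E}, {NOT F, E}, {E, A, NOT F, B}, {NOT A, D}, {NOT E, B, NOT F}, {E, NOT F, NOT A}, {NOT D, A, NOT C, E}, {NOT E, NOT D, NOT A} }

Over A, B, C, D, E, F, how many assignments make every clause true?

There are 2^6 = 64 truth assignments over (A, B, C, D, E, F).
Split on F. With F = true, the clauses containing F are satisfied and NOT F drops from the rest; 0 of the 2^5 = 32 assignments to the other variables satisfy what remains.
With F = false, by the same count on the reduced clause set, 4 assignments work.
(One model: A=T, B=F, C=F, D=T, E=F, F=F.)
Total: 0 + 4 = 4.

4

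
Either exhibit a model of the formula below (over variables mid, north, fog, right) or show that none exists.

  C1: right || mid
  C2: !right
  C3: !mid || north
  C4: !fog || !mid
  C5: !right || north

Unit clause (!right) forces right = false.
Unit clause (mid) forces mid = true.
Unit clause (north) forces north = true.
Unit clause (!fog) forces fog = false.
This assignment satisfies each clause.

mid=true,  north=true,  fog=false,  right=false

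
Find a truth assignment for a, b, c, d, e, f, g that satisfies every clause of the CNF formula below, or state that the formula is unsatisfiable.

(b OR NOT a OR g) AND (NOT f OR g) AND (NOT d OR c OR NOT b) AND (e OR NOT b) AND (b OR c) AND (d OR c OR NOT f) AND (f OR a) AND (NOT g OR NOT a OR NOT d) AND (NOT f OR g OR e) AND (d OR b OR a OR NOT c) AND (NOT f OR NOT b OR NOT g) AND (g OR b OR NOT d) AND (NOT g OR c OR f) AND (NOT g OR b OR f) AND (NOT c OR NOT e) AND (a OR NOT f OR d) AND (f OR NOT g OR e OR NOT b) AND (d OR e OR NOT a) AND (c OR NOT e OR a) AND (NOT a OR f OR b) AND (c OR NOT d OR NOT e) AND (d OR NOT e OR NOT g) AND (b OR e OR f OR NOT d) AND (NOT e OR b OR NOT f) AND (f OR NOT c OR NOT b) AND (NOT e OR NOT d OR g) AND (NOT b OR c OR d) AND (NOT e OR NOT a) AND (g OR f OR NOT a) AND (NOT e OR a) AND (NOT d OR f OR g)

Branch on f: set f = true.
The clause (g) is unit, so g = true.
The clause (NOT b) is unit, so b = false.
The clause (c) is unit, so c = true.
The clause (NOT e) is unit, so e = false.
Branch on a: set a = false.
The clause (d) is unit, so d = true.
This assignment satisfies each clause.

a: false; b: false; c: true; d: true; e: false; f: true; g: true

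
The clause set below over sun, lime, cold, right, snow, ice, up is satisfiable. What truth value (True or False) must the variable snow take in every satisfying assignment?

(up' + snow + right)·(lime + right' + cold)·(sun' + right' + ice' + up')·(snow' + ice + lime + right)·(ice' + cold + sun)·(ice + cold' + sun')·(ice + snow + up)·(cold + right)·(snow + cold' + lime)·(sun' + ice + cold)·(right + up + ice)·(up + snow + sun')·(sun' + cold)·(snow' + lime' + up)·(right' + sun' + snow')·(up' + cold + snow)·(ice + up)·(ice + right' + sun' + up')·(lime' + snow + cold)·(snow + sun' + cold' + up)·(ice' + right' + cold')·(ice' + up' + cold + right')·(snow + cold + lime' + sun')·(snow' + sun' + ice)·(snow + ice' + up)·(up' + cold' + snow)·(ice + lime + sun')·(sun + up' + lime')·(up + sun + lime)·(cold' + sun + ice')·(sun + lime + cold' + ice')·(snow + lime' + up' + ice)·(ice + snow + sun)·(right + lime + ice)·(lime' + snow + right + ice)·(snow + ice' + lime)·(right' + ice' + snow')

True

Suppose snow = 0.
Suppose up = 0.
The clause (ice) is unit, so ice = 1.
But (ice') is also a unit clause — contradiction.
So up must be the other value — set up = 1.
The clause (right) is unit, so right = 1.
The clause (cold) is unit, so cold = 1.
But (cold') is also a unit clause — contradiction.
Either choice for up ends in contradiction.
So every satisfying assignment has snow = True.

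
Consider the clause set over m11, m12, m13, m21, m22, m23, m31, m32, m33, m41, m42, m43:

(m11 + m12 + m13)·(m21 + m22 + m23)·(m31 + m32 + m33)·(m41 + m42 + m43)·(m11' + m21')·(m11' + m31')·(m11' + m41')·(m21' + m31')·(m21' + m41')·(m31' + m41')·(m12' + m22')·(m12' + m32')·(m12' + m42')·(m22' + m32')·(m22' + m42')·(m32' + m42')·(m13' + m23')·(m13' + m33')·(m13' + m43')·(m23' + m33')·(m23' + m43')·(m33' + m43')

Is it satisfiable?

Suppose m11 = 0.
Suppose m12 = 1.
The clause (m22') is unit, so m22 = 0.
The clause (m32') is unit, so m32 = 0.
The clause (m42') is unit, so m42 = 0.
Suppose m21 = 1.
The clause (m31') is unit, so m31 = 0.
The clause (m33) is unit, so m33 = 1.
The clause (m41') is unit, so m41 = 0.
The clause (m43) is unit, so m43 = 1.
That conflicts with the unit clause (m43').
Backtrack on m21: now try m21 = 0.
The clause (m23) is unit, so m23 = 1.
The clause (m13') is unit, so m13 = 0.
The clause (m33') is unit, so m33 = 0.
The clause (m31) is unit, so m31 = 1.
The clause (m41') is unit, so m41 = 0.
The clause (m43) is unit, so m43 = 1.
That conflicts with the unit clause (m43').
Both values of m21 lead to a conflict.
Backtrack on m12: now try m12 = 0.
The clause (m13) is unit, so m13 = 1.
The clause (m23') is unit, so m23 = 0.
The clause (m33') is unit, so m33 = 0.
The clause (m43') is unit, so m43 = 0.
Suppose m21 = 1.
The clause (m31') is unit, so m31 = 0.
The clause (m32) is unit, so m32 = 1.
The clause (m41') is unit, so m41 = 0.
The clause (m42) is unit, so m42 = 1.
That conflicts with the unit clause (m42').
Backtrack on m21: now try m21 = 0.
The clause (m22) is unit, so m22 = 1.
The clause (m32') is unit, so m32 = 0.
The clause (m31) is unit, so m31 = 1.
The clause (m41') is unit, so m41 = 0.
The clause (m42) is unit, so m42 = 1.
That conflicts with the unit clause (m42').
Both values of m21 lead to a conflict.
Both values of m12 lead to a conflict.
Backtrack on m11: now try m11 = 1.
The clause (m21') is unit, so m21 = 0.
The clause (m31') is unit, so m31 = 0.
The clause (m41') is unit, so m41 = 0.
Suppose m22 = 1.
The clause (m12') is unit, so m12 = 0.
The clause (m32') is unit, so m32 = 0.
The clause (m33) is unit, so m33 = 1.
The clause (m42') is unit, so m42 = 0.
The clause (m43) is unit, so m43 = 1.
That conflicts with the unit clause (m43').
Backtrack on m22: now try m22 = 0.
The clause (m23) is unit, so m23 = 1.
The clause (m13') is unit, so m13 = 0.
The clause (m33') is unit, so m33 = 0.
The clause (m32) is unit, so m32 = 1.
The clause (m12') is unit, so m12 = 0.
The clause (m42') is unit, so m42 = 0.
The clause (m43) is unit, so m43 = 1.
That conflicts with the unit clause (m43').
Both values of m22 lead to a conflict.
Both values of m11 lead to a conflict.
No assignment satisfies every clause.

No, unsatisfiable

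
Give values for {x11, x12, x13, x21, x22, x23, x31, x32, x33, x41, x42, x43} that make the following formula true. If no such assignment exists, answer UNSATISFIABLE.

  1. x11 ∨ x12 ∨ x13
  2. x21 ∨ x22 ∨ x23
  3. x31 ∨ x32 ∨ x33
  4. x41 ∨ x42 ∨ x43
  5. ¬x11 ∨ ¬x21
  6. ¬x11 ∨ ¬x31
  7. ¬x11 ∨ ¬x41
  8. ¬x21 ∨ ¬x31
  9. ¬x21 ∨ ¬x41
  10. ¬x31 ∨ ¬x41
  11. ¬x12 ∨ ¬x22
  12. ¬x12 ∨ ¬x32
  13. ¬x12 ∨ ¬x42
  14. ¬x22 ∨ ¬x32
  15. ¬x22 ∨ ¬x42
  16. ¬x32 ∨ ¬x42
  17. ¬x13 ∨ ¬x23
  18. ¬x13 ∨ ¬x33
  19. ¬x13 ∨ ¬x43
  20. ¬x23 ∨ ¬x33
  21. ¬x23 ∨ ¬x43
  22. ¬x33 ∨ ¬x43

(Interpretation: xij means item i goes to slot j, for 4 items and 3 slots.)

Try x11 = False.
Try x12 = True.
Unit clause (¬x22) forces x22 = False.
Unit clause (¬x32) forces x32 = False.
Unit clause (¬x42) forces x42 = False.
Try x21 = True.
Unit clause (¬x31) forces x31 = False.
Unit clause (x33) forces x33 = True.
Unit clause (¬x41) forces x41 = False.
Unit clause (x43) forces x43 = True.
That conflicts with the unit clause (¬x43).
So x21 must be the other value — set x21 = False.
Unit clause (x23) forces x23 = True.
Unit clause (¬x13) forces x13 = False.
Unit clause (¬x33) forces x33 = False.
Unit clause (x31) forces x31 = True.
Unit clause (¬x41) forces x41 = False.
Unit clause (x43) forces x43 = True.
That conflicts with the unit clause (¬x43).
Neither x21 = True nor x21 = False works.
So x12 must be the other value — set x12 = False.
Unit clause (x13) forces x13 = True.
Unit clause (¬x23) forces x23 = False.
Unit clause (¬x33) forces x33 = False.
Unit clause (¬x43) forces x43 = False.
Try x21 = True.
Unit clause (¬x31) forces x31 = False.
Unit clause (x32) forces x32 = True.
Unit clause (¬x41) forces x41 = False.
Unit clause (x42) forces x42 = True.
That conflicts with the unit clause (¬x42).
So x21 must be the other value — set x21 = False.
Unit clause (x22) forces x22 = True.
Unit clause (¬x32) forces x32 = False.
Unit clause (x31) forces x31 = True.
Unit clause (¬x41) forces x41 = False.
Unit clause (x42) forces x42 = True.
That conflicts with the unit clause (¬x42).
Neither x21 = True nor x21 = False works.
Neither x12 = True nor x12 = False works.
So x11 must be the other value — set x11 = True.
Unit clause (¬x21) forces x21 = False.
Unit clause (¬x31) forces x31 = False.
Unit clause (¬x41) forces x41 = False.
Try x22 = True.
Unit clause (¬x12) forces x12 = False.
Unit clause (¬x32) forces x32 = False.
Unit clause (x33) forces x33 = True.
Unit clause (¬x42) forces x42 = False.
Unit clause (x43) forces x43 = True.
That conflicts with the unit clause (¬x43).
So x22 must be the other value — set x22 = False.
Unit clause (x23) forces x23 = True.
Unit clause (¬x13) forces x13 = False.
Unit clause (¬x33) forces x33 = False.
Unit clause (x32) forces x32 = True.
Unit clause (¬x12) forces x12 = False.
Unit clause (¬x42) forces x42 = False.
Unit clause (x43) forces x43 = True.
That conflicts with the unit clause (¬x43).
Neither x22 = True nor x22 = False works.
Neither x11 = True nor x11 = False works.

UNSATISFIABLE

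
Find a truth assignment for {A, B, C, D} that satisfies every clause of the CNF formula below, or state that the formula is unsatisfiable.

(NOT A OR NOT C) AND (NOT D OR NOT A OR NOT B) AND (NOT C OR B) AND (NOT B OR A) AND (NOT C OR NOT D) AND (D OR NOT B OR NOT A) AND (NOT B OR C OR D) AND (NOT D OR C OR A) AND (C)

The clause (C) is unit, so C = true.
The clause (NOT A) is unit, so A = false.
The clause (B) is unit, so B = true.
That conflicts with the unit clause (NOT B).

UNSATISFIABLE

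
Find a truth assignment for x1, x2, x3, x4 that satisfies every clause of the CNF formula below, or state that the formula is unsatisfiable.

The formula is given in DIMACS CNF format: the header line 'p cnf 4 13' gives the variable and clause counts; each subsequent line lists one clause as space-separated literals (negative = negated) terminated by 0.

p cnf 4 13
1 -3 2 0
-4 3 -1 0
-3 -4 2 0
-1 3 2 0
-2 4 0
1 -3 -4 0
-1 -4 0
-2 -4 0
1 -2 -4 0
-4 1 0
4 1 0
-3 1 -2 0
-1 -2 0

x1=True, x2=False, x3=True, x4=False

Branch on x2: set x2 = False.
Branch on x1: set x1 = True.
Unit clause (x3) forces x3 = True.
Unit clause (¬x4) forces x4 = False.
All clauses are satisfied.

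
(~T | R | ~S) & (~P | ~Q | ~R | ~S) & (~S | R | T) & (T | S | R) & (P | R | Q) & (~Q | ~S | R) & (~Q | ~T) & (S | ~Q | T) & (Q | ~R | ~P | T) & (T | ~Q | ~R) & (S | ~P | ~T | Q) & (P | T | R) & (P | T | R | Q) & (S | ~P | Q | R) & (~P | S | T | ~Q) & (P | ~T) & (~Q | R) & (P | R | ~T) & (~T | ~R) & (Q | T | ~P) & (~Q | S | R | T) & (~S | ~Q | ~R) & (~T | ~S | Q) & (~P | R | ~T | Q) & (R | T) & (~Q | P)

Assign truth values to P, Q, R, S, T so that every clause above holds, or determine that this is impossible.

P=0, Q=0, R=1, S=1, T=0

Suppose Q = 0.
Suppose P = 0.
The clause (R) is unit, so R = 1.
The clause (~T) is unit, so T = 0.
All clauses hold; S can take either value.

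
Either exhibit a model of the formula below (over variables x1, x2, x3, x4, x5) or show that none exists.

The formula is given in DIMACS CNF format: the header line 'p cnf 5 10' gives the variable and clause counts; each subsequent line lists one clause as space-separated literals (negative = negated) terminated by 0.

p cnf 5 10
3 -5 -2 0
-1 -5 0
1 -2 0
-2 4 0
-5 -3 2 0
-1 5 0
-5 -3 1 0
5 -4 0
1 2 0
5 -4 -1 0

Branch on x1: set x1 = False.
Unit clause (¬x2) forces x2 = False.
Now (x2) is unsatisfied and unit — conflict.
That branch fails; take x1 = True instead.
Unit clause (¬x5) forces x5 = False.
Now (x5) is unsatisfied and unit — conflict.
Either choice for x1 ends in contradiction.

UNSATISFIABLE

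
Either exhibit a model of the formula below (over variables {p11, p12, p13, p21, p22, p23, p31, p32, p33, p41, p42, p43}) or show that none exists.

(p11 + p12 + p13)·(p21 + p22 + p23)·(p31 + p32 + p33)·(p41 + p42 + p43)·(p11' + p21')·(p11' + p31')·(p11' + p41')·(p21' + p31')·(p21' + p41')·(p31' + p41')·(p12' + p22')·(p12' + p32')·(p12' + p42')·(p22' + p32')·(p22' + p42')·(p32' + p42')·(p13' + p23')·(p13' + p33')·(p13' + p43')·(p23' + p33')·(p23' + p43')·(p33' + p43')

Try p11 = 0.
Try p12 = 1.
(p22') alone gives p22 = 0.
(p32') alone gives p32 = 0.
(p42') alone gives p42 = 0.
Try p21 = 1.
(p31') alone gives p31 = 0.
(p33) alone gives p33 = 1.
(p41') alone gives p41 = 0.
(p43) alone gives p43 = 1.
That conflicts with the unit clause (p43').
That branch fails; take p21 = 0 instead.
(p23) alone gives p23 = 1.
(p13') alone gives p13 = 0.
(p33') alone gives p33 = 0.
(p31) alone gives p31 = 1.
(p41') alone gives p41 = 0.
(p43) alone gives p43 = 1.
That conflicts with the unit clause (p43').
Both values of p21 lead to a conflict.
That branch fails; take p12 = 0 instead.
(p13) alone gives p13 = 1.
(p23') alone gives p23 = 0.
(p33') alone gives p33 = 0.
(p43') alone gives p43 = 0.
Try p21 = 1.
(p31') alone gives p31 = 0.
(p32) alone gives p32 = 1.
(p41') alone gives p41 = 0.
(p42) alone gives p42 = 1.
That conflicts with the unit clause (p42').
That branch fails; take p21 = 0 instead.
(p22) alone gives p22 = 1.
(p32') alone gives p32 = 0.
(p31) alone gives p31 = 1.
(p41') alone gives p41 = 0.
(p42) alone gives p42 = 1.
That conflicts with the unit clause (p42').
Both values of p21 lead to a conflict.
Both values of p12 lead to a conflict.
That branch fails; take p11 = 1 instead.
(p21') alone gives p21 = 0.
(p31') alone gives p31 = 0.
(p41') alone gives p41 = 0.
Try p22 = 1.
(p12') alone gives p12 = 0.
(p32') alone gives p32 = 0.
(p33) alone gives p33 = 1.
(p42') alone gives p42 = 0.
(p43) alone gives p43 = 1.
That conflicts with the unit clause (p43').
That branch fails; take p22 = 0 instead.
(p23) alone gives p23 = 1.
(p13') alone gives p13 = 0.
(p33') alone gives p33 = 0.
(p32) alone gives p32 = 1.
(p12') alone gives p12 = 0.
(p42') alone gives p42 = 0.
(p43) alone gives p43 = 1.
That conflicts with the unit clause (p43').
Both values of p22 lead to a conflict.
Both values of p11 lead to a conflict.

UNSATISFIABLE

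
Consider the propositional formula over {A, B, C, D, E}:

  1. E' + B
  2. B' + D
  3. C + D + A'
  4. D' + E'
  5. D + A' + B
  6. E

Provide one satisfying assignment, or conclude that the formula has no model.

UNSATISFIABLE

The clause (E) is unit, so E = 1.
The clause (B) is unit, so B = 1.
The clause (D) is unit, so D = 1.
That conflicts with the unit clause (D').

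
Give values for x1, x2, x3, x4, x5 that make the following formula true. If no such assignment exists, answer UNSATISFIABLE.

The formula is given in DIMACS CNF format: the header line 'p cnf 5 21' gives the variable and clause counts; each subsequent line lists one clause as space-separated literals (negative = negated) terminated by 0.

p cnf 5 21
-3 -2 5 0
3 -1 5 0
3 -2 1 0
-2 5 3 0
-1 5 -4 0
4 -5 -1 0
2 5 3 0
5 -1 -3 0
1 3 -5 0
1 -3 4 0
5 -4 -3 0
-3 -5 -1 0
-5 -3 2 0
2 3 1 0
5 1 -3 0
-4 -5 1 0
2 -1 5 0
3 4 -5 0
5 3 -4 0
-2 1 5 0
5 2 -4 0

x1: True; x2: False; x3: False; x4: True; x5: True

Branch on x3: set x3 = False.
Branch on x1: set x1 = True.
(x5) alone gives x5 = True.
(x4) alone gives x4 = True.
Every clause is now satisfied; x2 is unconstrained.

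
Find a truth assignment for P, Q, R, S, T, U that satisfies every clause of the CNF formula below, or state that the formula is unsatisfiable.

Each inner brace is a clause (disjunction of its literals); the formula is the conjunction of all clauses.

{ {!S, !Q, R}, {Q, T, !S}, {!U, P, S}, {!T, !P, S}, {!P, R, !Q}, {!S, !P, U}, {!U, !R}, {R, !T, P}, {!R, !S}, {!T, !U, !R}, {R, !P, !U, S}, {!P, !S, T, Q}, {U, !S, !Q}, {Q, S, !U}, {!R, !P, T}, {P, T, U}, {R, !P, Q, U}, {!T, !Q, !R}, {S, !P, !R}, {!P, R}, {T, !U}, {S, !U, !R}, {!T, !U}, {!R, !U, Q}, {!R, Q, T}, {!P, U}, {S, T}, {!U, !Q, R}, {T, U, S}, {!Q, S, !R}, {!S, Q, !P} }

P ↦ false, Q ↦ false, R ↦ true, S ↦ false, T ↦ true, U ↦ false

Suppose U = false.
The clause (!P) is unit, so P = false.
The clause (T) is unit, so T = true.
The clause (R) is unit, so R = true.
The clause (!S) is unit, so S = false.
The clause (!Q) is unit, so Q = false.
Every clause now holds.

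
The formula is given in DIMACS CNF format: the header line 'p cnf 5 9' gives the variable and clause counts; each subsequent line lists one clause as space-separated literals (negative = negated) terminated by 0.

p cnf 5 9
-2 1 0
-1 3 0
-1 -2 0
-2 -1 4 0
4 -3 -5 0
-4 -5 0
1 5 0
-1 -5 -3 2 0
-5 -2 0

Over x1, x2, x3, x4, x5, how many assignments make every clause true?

3

There are 2^5 = 32 truth assignments over (x1, x2, x3, x4, x5).
Split on x4. With x4 = True, the clauses containing x4 are satisfied and ¬x4 drops from the rest; 1 of the 2^4 = 16 assignments to the other variables satisfy what remains.
With x4 = False, by the same count on the reduced clause set, 2 assignments work.
Total: 1 + 2 = 3.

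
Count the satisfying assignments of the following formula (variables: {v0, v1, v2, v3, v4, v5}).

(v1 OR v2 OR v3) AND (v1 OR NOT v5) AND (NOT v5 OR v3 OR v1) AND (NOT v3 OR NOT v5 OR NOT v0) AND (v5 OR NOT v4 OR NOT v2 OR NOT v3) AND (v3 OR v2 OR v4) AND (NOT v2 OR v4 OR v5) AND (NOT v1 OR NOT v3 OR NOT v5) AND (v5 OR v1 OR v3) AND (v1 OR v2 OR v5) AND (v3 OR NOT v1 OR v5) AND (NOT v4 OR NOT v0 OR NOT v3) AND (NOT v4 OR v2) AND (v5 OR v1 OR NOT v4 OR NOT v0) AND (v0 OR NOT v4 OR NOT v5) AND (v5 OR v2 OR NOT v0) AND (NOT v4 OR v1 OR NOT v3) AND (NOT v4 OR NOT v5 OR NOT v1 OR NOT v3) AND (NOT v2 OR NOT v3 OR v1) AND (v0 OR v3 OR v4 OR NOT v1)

3

There are 2^6 = 64 truth assignments over (v0, v1, v2, v3, v4, v5).
Split on v4. With v4 = true, the clauses containing v4 are satisfied and NOT v4 drops from the rest; 1 of the 2^5 = 32 assignments to the other variables satisfy what remains.
With v4 = false, by the same count on the reduced clause set, 2 assignments work.
Total: 1 + 2 = 3.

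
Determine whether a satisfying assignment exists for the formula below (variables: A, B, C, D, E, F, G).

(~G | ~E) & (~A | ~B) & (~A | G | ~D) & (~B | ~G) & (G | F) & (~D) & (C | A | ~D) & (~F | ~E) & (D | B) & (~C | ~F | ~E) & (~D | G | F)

Satisfiable

Unit clause (~D) forces D = 0.
Unit clause (B) forces B = 1.
Unit clause (~A) forces A = 0.
Unit clause (~G) forces G = 0.
Unit clause (F) forces F = 1.
Unit clause (~E) forces E = 0.
All clauses hold; C can take either value.
A satisfying assignment: A: 0, B: 1, C: 1, D: 0, E: 0, F: 1, G: 0.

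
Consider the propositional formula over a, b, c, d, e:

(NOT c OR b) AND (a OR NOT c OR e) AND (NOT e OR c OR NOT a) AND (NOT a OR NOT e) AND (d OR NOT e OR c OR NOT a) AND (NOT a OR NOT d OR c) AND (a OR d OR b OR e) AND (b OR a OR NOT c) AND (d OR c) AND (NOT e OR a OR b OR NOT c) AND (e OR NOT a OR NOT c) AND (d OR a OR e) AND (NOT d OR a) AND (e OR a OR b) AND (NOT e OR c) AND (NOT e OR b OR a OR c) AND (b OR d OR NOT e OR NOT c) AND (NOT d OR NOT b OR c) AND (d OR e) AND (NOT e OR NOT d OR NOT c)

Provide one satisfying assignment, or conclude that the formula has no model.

Suppose c = true.
From the singleton clause (b), b = true.
Suppose a = false.
From the singleton clause (e), e = true.
From the singleton clause (NOT d), d = false.
All clauses are satisfied.

a ↦ false; b ↦ true; c ↦ true; d ↦ false; e ↦ true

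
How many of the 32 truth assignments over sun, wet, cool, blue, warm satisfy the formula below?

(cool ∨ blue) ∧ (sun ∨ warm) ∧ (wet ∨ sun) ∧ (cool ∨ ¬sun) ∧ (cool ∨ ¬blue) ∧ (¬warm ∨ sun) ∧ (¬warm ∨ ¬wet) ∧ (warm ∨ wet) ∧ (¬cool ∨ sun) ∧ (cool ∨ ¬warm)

There are 2^5 = 32 truth assignments over (sun, wet, cool, blue, warm).
Split on warm. With warm = True, the clauses containing warm are satisfied and ¬warm drops from the rest; 2 of the 2^4 = 16 assignments to the other variables satisfy what remains.
With warm = False, by the same count on the reduced clause set, 2 assignments work.
(One model: sun=T, wet=F, cool=T, blue=F, warm=T.)
Total: 2 + 2 = 4.

4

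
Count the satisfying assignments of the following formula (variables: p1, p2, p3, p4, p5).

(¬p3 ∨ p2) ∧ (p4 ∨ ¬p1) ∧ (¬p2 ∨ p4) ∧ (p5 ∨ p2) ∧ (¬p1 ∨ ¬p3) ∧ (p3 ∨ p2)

6

There are 2^5 = 32 truth assignments over (p1, p2, p3, p4, p5).
Split on p2. With p2 = True, the clauses containing p2 are satisfied and ¬p2 drops from the rest; 6 of the 2^4 = 16 assignments to the other variables satisfy what remains.
With p2 = False, by the same count on the reduced clause set, 0 assignments work.
Total: 6 + 0 = 6.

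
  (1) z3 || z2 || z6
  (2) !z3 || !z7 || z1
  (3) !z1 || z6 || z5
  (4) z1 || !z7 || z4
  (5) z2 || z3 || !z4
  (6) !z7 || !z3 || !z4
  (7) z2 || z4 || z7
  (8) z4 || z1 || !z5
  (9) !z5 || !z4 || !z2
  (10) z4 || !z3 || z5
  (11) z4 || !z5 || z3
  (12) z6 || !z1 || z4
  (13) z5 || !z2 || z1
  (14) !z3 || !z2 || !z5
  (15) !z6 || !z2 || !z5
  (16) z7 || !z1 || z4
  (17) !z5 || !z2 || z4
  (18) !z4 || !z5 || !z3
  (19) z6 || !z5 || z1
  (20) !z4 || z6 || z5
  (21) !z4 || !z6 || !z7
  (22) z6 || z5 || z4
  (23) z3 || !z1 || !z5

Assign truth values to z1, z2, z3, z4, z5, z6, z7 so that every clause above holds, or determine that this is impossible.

Suppose z3 = true.
Suppose z7 = false.
Suppose z2 = false.
(z4) alone gives z4 = true.
(!z5) alone gives z5 = false.
(z6) alone gives z6 = true.
All clauses hold; z1 can take either value.

z1 ↦ true; z2 ↦ false; z3 ↦ true; z4 ↦ true; z5 ↦ false; z6 ↦ true; z7 ↦ false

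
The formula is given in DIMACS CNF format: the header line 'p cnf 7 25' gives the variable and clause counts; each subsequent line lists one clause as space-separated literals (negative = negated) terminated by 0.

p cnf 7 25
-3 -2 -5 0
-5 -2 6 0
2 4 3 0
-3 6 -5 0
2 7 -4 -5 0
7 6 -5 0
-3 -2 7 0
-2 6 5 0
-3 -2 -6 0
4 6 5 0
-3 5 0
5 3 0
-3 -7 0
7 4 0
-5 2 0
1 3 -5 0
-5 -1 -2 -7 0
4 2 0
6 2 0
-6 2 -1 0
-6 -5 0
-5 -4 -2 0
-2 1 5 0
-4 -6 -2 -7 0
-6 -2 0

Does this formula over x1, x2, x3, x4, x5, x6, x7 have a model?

Unsatisfiable

Branch on x3: set x3 = False.
The clause (x5) is unit, so x5 = True.
The clause (x2) is unit, so x2 = True.
The clause (x6) is unit, so x6 = True.
That conflicts with the unit clause (¬x6).
Undo x3 and try x3 = True.
The clause (x5) is unit, so x5 = True.
The clause (¬x2) is unit, so x2 = False.
That conflicts with the unit clause (x2).
Neither x3 = True nor x3 = False works.
No assignment satisfies every clause.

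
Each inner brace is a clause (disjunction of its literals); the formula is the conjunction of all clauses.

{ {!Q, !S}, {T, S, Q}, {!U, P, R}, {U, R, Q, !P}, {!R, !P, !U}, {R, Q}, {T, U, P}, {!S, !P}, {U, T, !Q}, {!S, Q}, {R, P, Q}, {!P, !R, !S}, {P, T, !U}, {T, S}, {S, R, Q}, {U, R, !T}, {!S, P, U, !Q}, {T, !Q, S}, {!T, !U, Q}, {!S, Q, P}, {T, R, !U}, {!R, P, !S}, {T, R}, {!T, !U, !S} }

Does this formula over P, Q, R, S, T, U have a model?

Try Q = false.
The clause (R) is unit, so R = true.
The clause (!S) is unit, so S = false.
The clause (T) is unit, so T = true.
The clause (!U) is unit, so U = false.
All clauses hold; P can take either value.
A satisfying assignment: P ↦ true; Q ↦ false; R ↦ true; S ↦ false; T ↦ true; U ↦ false.

Satisfiable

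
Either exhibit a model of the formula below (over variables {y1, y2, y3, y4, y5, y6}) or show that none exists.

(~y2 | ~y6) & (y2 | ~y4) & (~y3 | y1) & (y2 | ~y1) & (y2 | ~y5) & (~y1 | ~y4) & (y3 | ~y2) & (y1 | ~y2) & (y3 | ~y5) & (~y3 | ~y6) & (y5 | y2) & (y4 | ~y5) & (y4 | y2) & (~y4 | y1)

Suppose y2 = 1.
Unit clause (~y6) forces y6 = 0.
Unit clause (y3) forces y3 = 1.
Unit clause (y1) forces y1 = 1.
Unit clause (~y4) forces y4 = 0.
Unit clause (~y5) forces y5 = 0.
Every clause now holds.

y1 ↦ 1,  y2 ↦ 1,  y3 ↦ 1,  y4 ↦ 0,  y5 ↦ 0,  y6 ↦ 0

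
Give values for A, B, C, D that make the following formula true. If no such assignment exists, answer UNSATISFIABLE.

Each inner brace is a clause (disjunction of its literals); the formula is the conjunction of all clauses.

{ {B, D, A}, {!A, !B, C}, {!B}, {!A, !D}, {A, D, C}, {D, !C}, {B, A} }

The clause (!B) is unit, so B = false.
The clause (A) is unit, so A = true.
The clause (!D) is unit, so D = false.
The clause (!C) is unit, so C = false.
This assignment satisfies each clause.

A=true; B=false; C=false; D=false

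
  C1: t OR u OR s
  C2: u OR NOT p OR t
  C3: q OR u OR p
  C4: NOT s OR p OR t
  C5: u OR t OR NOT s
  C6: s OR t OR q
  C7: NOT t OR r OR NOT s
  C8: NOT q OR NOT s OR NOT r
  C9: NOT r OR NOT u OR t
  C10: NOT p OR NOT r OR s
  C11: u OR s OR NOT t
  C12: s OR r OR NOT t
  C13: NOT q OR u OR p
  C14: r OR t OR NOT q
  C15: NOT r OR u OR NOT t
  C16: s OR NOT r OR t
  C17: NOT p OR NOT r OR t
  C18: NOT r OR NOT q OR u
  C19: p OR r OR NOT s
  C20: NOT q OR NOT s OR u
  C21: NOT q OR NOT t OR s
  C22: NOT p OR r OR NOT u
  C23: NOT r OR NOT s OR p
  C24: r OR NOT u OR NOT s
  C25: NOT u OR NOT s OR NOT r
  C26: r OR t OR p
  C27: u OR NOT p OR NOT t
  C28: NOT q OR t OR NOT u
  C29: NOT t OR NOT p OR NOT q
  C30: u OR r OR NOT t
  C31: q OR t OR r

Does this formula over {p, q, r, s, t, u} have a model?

Satisfiable

Case t = true:
Case r = true:
The clause (u) is unit, so u = true.
The clause (NOT s) is unit, so s = false.
The clause (NOT p) is unit, so p = false.
The clause (NOT q) is unit, so q = false.
This assignment satisfies each clause.
A satisfying assignment: p=false, q=false, r=true, s=false, t=true, u=true.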